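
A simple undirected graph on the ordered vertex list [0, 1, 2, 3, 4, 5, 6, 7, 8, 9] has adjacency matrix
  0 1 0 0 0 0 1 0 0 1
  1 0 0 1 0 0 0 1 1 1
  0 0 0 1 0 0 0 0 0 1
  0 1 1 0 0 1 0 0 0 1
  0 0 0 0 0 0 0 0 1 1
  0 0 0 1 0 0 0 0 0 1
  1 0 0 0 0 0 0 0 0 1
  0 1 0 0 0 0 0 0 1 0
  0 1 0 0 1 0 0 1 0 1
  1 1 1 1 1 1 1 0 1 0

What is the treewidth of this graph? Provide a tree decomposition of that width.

The largest bag has 3 vertices, giving width 2; this decomposition certifies tw(G) ≤ 2. Conversely, {0, 1, 9} is a clique of size 3, and the vertices of any clique must share a bag in every tree decomposition; so some bag has ≥ 3 vertices and tw(G) ≥ 2. Combining the bounds, tw(G) = 2.

Treewidth 2.
Bags: B1 = {1, 8, 9}  B2 = {4, 8, 9}  B3 = {1, 3, 9}  B4 = {1, 7, 8}  B5 = {3, 5, 9}  B6 = {0, 1, 9}  B7 = {2, 3, 9}  B8 = {0, 6, 9}
Tree: B1–B2, B1–B3, B1–B4, B3–B5, B1–B6, B3–B7, B6–B8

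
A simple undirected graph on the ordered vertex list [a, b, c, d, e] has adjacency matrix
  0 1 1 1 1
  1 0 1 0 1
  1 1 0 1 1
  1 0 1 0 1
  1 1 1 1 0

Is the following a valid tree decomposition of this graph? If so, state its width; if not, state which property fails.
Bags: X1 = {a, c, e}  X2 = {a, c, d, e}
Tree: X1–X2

No — vertex b appears in no bag.

A tree decomposition must satisfy three properties: every vertex lies in some bag; for every edge, both endpoints lie together in some bag; and for every vertex, the bags containing it form a connected subtree. Here vertex b appears in no bag, so the decomposition is invalid.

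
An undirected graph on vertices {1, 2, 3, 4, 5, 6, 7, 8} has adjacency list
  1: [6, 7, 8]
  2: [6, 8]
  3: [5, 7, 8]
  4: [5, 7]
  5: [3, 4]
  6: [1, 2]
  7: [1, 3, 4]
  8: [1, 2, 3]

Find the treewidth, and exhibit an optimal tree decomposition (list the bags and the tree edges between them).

Treewidth 2.
One such decomposition:
Bags: B1 = {1, 2, 6}  B2 = {1, 2, 8}  B3 = {1, 7, 8}  B4 = {3, 7, 8}  B5 = {3, 4, 7}  B6 = {3, 4, 5}
Tree: B1–B2, B2–B3, B3–B4, B4–B5, B5–B6

Every bag has size at most 3, so the width is 3 − 1 = 2 and tw(G) ≤ 2. Since 6–2–8–1–6 is a cycle in G, G is not acyclic. Forests are exactly the graphs of treewidth ≤ 1, so tw(G) ≥ 2. Therefore the treewidth is 2.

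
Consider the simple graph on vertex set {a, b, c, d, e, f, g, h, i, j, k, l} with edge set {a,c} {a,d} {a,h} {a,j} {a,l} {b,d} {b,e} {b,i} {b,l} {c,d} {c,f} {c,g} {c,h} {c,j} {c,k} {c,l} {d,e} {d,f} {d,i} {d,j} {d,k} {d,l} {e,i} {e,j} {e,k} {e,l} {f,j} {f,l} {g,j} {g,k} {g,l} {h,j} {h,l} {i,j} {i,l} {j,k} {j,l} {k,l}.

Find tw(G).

A width-4 tree decomposition is:
Bags: B1 = {d, e, j, k, l}  B2 = {c, d, j, k, l}  B3 = {d, e, i, j, l}  B4 = {c, g, j, k, l}  B5 = {b, d, e, i, l}  B6 = {a, c, d, j, l}  B7 = {a, c, h, j, l}  B8 = {c, d, f, j, l}
Tree: B1–B2, B1–B3, B2–B4, B3–B5, B2–B6, B6–B7, B2–B8
Every bag has size at most 5, so the width is 5 − 1 = 4 and tw(G) ≤ 4. On the other hand G contains the 5-clique {d, e, j, k, l}. A clique must lie in a single bag of any decomposition, so no decomposition can have width below 4. Therefore the treewidth is 4.

4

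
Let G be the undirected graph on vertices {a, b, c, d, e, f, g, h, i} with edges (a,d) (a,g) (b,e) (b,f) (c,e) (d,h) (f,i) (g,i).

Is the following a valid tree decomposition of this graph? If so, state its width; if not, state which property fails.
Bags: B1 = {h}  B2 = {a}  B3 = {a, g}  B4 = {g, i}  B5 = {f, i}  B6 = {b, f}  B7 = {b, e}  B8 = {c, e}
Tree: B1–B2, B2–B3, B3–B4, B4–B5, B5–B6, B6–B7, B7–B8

No — vertex d appears in no bag.

A tree decomposition must satisfy three properties: every vertex lies in some bag; for every edge, both endpoints lie together in some bag; and for every vertex, the bags containing it form a connected subtree. Here vertex d appears in no bag, so the decomposition is invalid.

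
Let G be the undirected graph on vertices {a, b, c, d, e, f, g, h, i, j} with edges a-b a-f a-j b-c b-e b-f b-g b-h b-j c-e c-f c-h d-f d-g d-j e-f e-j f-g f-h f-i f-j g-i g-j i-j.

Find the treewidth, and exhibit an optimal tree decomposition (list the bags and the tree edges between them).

Each bag holds 4 vertices, so the decomposition has width 3, which upper-bounds the treewidth. On the other hand G contains the 4-clique {d, f, g, j}. A clique must lie in a single bag of any decomposition, so no decomposition can have width below 3. Combining the bounds, tw(G) = 3.

Treewidth 3.
One such decomposition:
Bags: B1 = {b, e, f, j}  B2 = {b, f, g, j}  B3 = {a, b, f, j}  B4 = {f, g, i, j}  B5 = {b, c, e, f}  B6 = {d, f, g, j}  B7 = {b, c, f, h}
Tree: B1–B2, B2–B3, B2–B4, B1–B5, B2–B6, B5–B7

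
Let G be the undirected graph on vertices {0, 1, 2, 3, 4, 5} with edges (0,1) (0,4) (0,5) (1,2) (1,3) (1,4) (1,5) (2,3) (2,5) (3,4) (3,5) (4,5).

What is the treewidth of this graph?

3

A width-3 tree decomposition is:
Bags: B1 = {1, 3, 4, 5}  B2 = {1, 2, 3, 5}  B3 = {0, 1, 4, 5}
Tree: B1–B2, B1–B3
The largest bag has 4 vertices, giving width 3; this decomposition certifies tw(G) ≤ 3. For the lower bound, the 4 vertices {0, 1, 4, 5} are pairwise adjacent, and any tree decomposition puts a clique entirely inside one bag — forcing width ≥ 3. Therefore the treewidth is 3.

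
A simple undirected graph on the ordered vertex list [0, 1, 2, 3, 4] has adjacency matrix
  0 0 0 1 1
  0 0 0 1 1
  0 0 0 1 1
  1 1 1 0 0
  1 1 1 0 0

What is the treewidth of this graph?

A width-2 tree decomposition is:
Bags: B1 = {1, 3, 4}  B2 = {2, 3, 4}  B3 = {0, 3, 4}
Tree: B1–B2, B2–B3
The largest bag has 3 vertices, giving width 2; this decomposition certifies tw(G) ≤ 2. For the lower bound, G contains the cycle 3–1–4–2–3, so G is not a forest; only forests have treewidth ≤ 1, hence tw(G) ≥ 2. Hence tw(G) = 2 exactly.

2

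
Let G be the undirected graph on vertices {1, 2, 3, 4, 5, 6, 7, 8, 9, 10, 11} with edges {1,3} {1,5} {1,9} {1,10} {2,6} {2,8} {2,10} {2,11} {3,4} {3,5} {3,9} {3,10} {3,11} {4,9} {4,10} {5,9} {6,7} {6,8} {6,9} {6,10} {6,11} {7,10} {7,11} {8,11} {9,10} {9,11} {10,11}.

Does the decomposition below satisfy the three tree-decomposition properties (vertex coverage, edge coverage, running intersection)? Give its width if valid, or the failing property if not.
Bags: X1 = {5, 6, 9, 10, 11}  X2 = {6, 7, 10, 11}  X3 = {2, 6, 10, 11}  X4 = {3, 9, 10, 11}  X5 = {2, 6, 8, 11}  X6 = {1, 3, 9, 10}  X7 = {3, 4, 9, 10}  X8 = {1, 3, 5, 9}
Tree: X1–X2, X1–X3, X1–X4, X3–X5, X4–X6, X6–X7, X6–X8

No — bags containing vertex 5 are not connected in the tree.

A tree decomposition must satisfy three properties: every vertex lies in some bag; for every edge, both endpoints lie together in some bag; and for every vertex, the bags containing it form a connected subtree. Here bags containing vertex 5 are not connected in the tree, so the decomposition is invalid.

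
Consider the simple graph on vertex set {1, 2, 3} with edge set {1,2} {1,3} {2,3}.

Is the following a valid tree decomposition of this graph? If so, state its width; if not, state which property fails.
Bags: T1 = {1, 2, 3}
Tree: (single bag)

Checking the three conditions: (i) the bags cover all of {1, 2, 3}; (ii) for each edge, some bag contains both endpoints; (iii) the bags containing any fixed vertex form a subtree. All hold, so the decomposition is valid with width 3 − 1 = 2.

Yes; width 2.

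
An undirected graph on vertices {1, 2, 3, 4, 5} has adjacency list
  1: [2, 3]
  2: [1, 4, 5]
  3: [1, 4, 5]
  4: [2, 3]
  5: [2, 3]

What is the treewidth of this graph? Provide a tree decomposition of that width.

Treewidth 2.
One optimal decomposition is:
Bags: B1 = {2, 3, 5}  B2 = {1, 2, 3}  B3 = {2, 3, 4}
Tree: B1–B2, B2–B3

Each bag holds 3 vertices, so the decomposition has width 2, which upper-bounds the treewidth. Since 5–3–1–2–5 is a cycle in G, G is not acyclic. Forests are exactly the graphs of treewidth ≤ 1, so tw(G) ≥ 2. Hence tw(G) = 2 exactly.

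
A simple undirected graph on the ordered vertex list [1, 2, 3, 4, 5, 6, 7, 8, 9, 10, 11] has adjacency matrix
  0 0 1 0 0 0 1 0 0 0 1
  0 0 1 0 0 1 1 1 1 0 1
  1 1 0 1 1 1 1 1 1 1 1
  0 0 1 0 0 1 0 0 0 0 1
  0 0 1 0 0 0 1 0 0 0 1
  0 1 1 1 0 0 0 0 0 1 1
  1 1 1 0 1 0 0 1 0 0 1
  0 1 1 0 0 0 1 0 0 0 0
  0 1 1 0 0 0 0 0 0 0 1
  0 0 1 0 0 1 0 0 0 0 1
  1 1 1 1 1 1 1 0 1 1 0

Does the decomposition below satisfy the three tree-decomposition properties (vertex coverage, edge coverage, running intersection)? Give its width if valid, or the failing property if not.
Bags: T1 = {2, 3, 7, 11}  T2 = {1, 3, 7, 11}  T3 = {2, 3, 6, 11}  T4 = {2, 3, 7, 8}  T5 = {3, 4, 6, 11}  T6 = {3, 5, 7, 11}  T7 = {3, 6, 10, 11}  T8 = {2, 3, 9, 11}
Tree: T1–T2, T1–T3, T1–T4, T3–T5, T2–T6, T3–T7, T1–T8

Every vertex of G appears in some bag (union = {1, 2, 3, 4, 5, 6, 7, 8, 9, 10, 11}); every edge is covered by a bag; and for each vertex v the set of bags containing v is connected in the bag tree. The decomposition is therefore valid. The largest bag has 4 vertices, so the width is 3.

Yes; width 3.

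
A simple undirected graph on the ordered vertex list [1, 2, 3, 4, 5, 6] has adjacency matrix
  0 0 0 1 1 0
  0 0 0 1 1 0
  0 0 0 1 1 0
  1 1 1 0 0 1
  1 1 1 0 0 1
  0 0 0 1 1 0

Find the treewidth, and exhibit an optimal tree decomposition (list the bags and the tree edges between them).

Every bag has size at most 3, so the width is 3 − 1 = 2 and tw(G) ≤ 2. For the lower bound, G contains the cycle 2–5–3–4–2, so G is not a forest; only forests have treewidth ≤ 1, hence tw(G) ≥ 2. Combining the bounds, tw(G) = 2.

Treewidth 2.
One such decomposition:
Bags: B1 = {2, 4, 5}  B2 = {3, 4, 5}  B3 = {4, 5, 6}  B4 = {1, 4, 5}
Tree: B1–B2, B2–B3, B3–B4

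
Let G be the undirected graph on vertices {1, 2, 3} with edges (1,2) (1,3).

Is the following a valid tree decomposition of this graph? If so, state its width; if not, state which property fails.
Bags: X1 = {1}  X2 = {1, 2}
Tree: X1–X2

A tree decomposition must satisfy three properties: every vertex lies in some bag; for every edge, both endpoints lie together in some bag; and for every vertex, the bags containing it form a connected subtree. Here vertex 3 appears in no bag, so the decomposition is invalid.

No — vertex 3 appears in no bag.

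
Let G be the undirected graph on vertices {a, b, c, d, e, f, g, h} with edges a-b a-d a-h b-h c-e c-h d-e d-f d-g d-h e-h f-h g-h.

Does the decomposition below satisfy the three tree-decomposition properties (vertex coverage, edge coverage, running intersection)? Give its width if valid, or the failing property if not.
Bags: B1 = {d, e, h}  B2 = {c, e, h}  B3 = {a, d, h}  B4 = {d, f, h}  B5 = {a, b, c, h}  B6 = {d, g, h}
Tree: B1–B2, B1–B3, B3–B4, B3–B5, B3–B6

No — bags containing vertex c are not connected in the tree.

A tree decomposition must satisfy three properties: every vertex lies in some bag; for every edge, both endpoints lie together in some bag; and for every vertex, the bags containing it form a connected subtree. Here bags containing vertex c are not connected in the tree, so the decomposition is invalid.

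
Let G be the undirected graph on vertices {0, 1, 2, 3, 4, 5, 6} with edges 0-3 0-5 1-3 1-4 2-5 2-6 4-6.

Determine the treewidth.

A width-2 tree decomposition is:
Bags: B1 = {1, 3, 4}  B2 = {3, 4, 6}  B3 = {2, 3, 6}  B4 = {2, 3, 5}  B5 = {0, 3, 5}
Tree: B1–B2, B2–B3, B3–B4, B4–B5
Every bag has size at most 3, so the width is 3 − 1 = 2 and tw(G) ≤ 2. For the lower bound, G contains the cycle 3–1–4–6–2–5–0–3, so G is not a forest; only forests have treewidth ≤ 1, hence tw(G) ≥ 2. Combining the bounds, tw(G) = 2.

2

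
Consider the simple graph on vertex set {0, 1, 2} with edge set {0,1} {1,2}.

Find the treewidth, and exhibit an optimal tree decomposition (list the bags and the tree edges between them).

Treewidth 1.
Bags: B1 = {0, 1}  B2 = {1, 2}
Tree: B1–B2

Every bag has size at most 2, so the width is 2 − 1 = 1 and tw(G) ≤ 1. G has an edge, so its treewidth is at least 1. The upper and lower bounds meet at 1, so that is the treewidth.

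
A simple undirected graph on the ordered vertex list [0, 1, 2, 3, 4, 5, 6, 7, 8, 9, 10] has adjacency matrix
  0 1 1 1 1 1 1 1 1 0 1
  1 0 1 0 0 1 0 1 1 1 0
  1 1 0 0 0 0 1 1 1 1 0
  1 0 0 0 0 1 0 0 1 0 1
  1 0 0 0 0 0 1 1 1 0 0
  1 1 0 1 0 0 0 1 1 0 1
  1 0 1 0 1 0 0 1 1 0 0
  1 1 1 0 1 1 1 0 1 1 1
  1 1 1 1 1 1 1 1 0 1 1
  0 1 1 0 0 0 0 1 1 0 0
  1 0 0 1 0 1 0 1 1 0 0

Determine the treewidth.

A width-4 tree decomposition is:
Bags: B1 = {0, 5, 7, 8, 10}  B2 = {0, 1, 5, 7, 8}  B3 = {0, 1, 2, 7, 8}  B4 = {0, 2, 6, 7, 8}  B5 = {0, 4, 6, 7, 8}  B6 = {0, 3, 5, 8, 10}  B7 = {1, 2, 7, 8, 9}
Tree: B1–B2, B2–B3, B3–B4, B4–B5, B1–B6, B3–B7
The largest bag has 5 vertices, giving width 4; this decomposition certifies tw(G) ≤ 4. Conversely, {0, 3, 5, 8, 10} is a clique of size 5, and the vertices of any clique must share a bag in every tree decomposition; so some bag has ≥ 5 vertices and tw(G) ≥ 4. Therefore the treewidth is 4.

4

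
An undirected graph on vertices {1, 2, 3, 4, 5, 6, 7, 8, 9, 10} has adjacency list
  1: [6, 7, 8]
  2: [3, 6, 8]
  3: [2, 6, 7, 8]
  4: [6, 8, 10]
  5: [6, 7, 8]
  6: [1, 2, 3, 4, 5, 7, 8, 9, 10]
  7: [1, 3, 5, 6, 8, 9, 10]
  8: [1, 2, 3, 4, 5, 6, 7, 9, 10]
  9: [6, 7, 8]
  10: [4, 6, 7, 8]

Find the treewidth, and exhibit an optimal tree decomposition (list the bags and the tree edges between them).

Treewidth 3.
One such decomposition:
Bags: B1 = {6, 7, 8, 9}  B2 = {3, 6, 7, 8}  B3 = {5, 6, 7, 8}  B4 = {1, 6, 7, 8}  B5 = {2, 3, 6, 8}  B6 = {6, 7, 8, 10}  B7 = {4, 6, 8, 10}
Tree: B1–B2, B1–B3, B2–B4, B2–B5, B4–B6, B6–B7

The largest bag has 4 vertices, giving width 3; this decomposition certifies tw(G) ≤ 3. On the other hand G contains the 4-clique {2, 3, 6, 8}. A clique must lie in a single bag of any decomposition, so no decomposition can have width below 3. Hence tw(G) = 3 exactly.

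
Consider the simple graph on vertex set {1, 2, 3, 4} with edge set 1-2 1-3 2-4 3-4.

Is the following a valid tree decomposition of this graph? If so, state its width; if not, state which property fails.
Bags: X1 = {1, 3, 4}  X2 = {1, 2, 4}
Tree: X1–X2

Yes; width 2.

Checking the three conditions: (i) the bags cover all of {1, 2, 3, 4}; (ii) for each edge, some bag contains both endpoints; (iii) the bags containing any fixed vertex form a subtree. All hold, so the decomposition is valid with width 3 − 1 = 2.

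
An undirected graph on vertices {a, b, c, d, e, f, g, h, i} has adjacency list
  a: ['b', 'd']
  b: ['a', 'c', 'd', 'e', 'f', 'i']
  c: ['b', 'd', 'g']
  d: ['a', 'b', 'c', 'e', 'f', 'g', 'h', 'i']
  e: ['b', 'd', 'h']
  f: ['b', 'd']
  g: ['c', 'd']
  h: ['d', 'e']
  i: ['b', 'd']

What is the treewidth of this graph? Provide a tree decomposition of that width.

Every bag has size at most 3, so the width is 3 − 1 = 2 and tw(G) ≤ 2. On the other hand G contains the 3-clique {c, d, g}. A clique must lie in a single bag of any decomposition, so no decomposition can have width below 2. Combining the bounds, tw(G) = 2.

Treewidth 2.
Bags: B1 = {b, c, d}  B2 = {c, d, g}  B3 = {b, d, e}  B4 = {d, e, h}  B5 = {a, b, d}  B6 = {b, d, i}  B7 = {b, d, f}
Tree: B1–B2, B1–B3, B3–B4, B3–B5, B1–B6, B5–B7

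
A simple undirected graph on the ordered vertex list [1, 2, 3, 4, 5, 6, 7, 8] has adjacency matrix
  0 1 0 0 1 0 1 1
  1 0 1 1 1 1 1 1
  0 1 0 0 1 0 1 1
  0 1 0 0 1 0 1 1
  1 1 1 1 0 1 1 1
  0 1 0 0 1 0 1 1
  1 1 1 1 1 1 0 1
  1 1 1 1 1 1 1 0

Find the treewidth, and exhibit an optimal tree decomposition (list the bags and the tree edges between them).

Treewidth 4.
One optimal decomposition is:
Bags: B1 = {2, 4, 5, 7, 8}  B2 = {2, 3, 5, 7, 8}  B3 = {2, 5, 6, 7, 8}  B4 = {1, 2, 5, 7, 8}
Tree: B1–B2, B2–B3, B2–B4

Each bag holds 5 vertices, so the decomposition has width 4, which upper-bounds the treewidth. For the lower bound, the 5 vertices {1, 2, 5, 7, 8} are pairwise adjacent, and any tree decomposition puts a clique entirely inside one bag — forcing width ≥ 4. Hence tw(G) = 4 exactly.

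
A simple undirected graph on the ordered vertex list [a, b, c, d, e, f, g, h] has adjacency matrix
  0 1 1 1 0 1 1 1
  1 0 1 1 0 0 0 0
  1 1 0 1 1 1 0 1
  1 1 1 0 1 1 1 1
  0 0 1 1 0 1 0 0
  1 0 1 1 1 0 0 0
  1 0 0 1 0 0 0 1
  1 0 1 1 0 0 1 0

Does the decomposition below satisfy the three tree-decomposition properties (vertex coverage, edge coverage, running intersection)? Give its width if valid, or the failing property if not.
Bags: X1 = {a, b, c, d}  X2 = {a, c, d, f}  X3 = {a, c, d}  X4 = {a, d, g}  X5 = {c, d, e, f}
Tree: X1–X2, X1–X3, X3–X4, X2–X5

A tree decomposition must satisfy three properties: every vertex lies in some bag; for every edge, both endpoints lie together in some bag; and for every vertex, the bags containing it form a connected subtree. Here vertex h appears in no bag, so the decomposition is invalid.

No — vertex h appears in no bag.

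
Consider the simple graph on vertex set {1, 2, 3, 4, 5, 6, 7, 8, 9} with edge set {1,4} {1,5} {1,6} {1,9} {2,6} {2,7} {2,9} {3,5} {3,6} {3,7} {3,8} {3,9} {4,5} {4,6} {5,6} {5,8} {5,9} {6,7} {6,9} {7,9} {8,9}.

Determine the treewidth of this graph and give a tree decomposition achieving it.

Treewidth 3.
One optimal decomposition is:
Bags: B1 = {3, 5, 8, 9}  B2 = {3, 5, 6, 9}  B3 = {1, 5, 6, 9}  B4 = {1, 4, 5, 6}  B5 = {3, 6, 7, 9}  B6 = {2, 6, 7, 9}
Tree: B1–B2, B2–B3, B3–B4, B2–B5, B5–B6

Each bag holds 4 vertices, so the decomposition has width 3, which upper-bounds the treewidth. On the other hand G contains the 4-clique {3, 5, 8, 9}. A clique must lie in a single bag of any decomposition, so no decomposition can have width below 3. The upper and lower bounds meet at 3, so that is the treewidth.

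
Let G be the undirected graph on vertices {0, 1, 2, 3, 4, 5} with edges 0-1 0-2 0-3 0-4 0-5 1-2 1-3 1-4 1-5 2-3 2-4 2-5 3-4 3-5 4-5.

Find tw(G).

A width-5 tree decomposition is:
Bags: B1 = {0, 1, 2, 3, 4, 5}
Tree: (single bag)
A single bag containing all 6 vertices is trivially a valid decomposition of width 5. On the other hand G contains the 6-clique {0, 1, 2, 3, 4, 5}. A clique must lie in a single bag of any decomposition, so no decomposition can have width below 5. The upper and lower bounds meet at 5, so that is the treewidth.

5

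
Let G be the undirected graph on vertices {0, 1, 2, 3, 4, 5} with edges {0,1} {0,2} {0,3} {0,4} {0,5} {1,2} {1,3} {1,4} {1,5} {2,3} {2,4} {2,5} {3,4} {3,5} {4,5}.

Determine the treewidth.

A width-5 tree decomposition is:
Bags: B1 = {0, 1, 2, 3, 4, 5}
Tree: (single bag)
A single bag containing all 6 vertices is trivially a valid decomposition of width 5. Conversely, {0, 1, 2, 3, 4, 5} is a clique of size 6, and the vertices of any clique must share a bag in every tree decomposition; so some bag has ≥ 6 vertices and tw(G) ≥ 5. Combining the bounds, tw(G) = 5.

5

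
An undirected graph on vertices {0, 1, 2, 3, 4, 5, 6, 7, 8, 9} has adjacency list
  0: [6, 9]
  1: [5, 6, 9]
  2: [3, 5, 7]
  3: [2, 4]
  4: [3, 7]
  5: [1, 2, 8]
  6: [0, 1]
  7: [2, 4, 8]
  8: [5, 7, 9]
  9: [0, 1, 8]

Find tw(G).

2

A width-2 tree decomposition is:
Bags: B1 = {0, 1, 6}  B2 = {0, 1, 9}  B3 = {1, 5, 9}  B4 = {5, 8, 9}  B5 = {2, 5, 8}  B6 = {2, 7, 8}  B7 = {2, 3, 7}  B8 = {3, 4, 7}
Tree: B1–B2, B2–B3, B3–B4, B4–B5, B5–B6, B6–B7, B7–B8
Every bag has size at most 3, so the width is 3 − 1 = 2 and tw(G) ≤ 2. Since 6–0–9–1–6 is a cycle in G, G is not acyclic. Forests are exactly the graphs of treewidth ≤ 1, so tw(G) ≥ 2. Combining the bounds, tw(G) = 2.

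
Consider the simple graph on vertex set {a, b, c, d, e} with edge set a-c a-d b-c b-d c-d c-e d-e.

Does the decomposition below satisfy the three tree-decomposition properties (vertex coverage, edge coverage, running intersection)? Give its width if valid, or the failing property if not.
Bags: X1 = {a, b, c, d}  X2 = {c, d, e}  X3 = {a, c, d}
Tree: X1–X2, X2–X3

No — bags containing vertex a are not connected in the tree.

A tree decomposition must satisfy three properties: every vertex lies in some bag; for every edge, both endpoints lie together in some bag; and for every vertex, the bags containing it form a connected subtree. Here bags containing vertex a are not connected in the tree, so the decomposition is invalid.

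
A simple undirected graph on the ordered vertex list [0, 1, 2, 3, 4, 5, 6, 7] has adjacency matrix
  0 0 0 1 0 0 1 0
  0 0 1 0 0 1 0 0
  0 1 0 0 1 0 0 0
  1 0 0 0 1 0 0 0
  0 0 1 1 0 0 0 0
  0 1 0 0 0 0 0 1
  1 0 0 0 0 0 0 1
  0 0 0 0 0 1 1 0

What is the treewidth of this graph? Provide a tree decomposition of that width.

Treewidth 2.
Bags: B1 = {5, 6, 7}  B2 = {0, 5, 6}  B3 = {0, 3, 5}  B4 = {3, 4, 5}  B5 = {2, 4, 5}  B6 = {1, 2, 5}
Tree: B1–B2, B2–B3, B3–B4, B4–B5, B5–B6

The largest bag has 3 vertices, giving width 2; this decomposition certifies tw(G) ≤ 2. Since 5–7–6–0–3–4–2–1–5 is a cycle in G, G is not acyclic. Forests are exactly the graphs of treewidth ≤ 1, so tw(G) ≥ 2. Therefore the treewidth is 2.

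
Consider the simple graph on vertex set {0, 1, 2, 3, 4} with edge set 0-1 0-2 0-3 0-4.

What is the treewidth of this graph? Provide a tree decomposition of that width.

Every bag has size at most 2, so the width is 2 − 1 = 1 and tw(G) ≤ 1. Any graph with an edge has treewidth ≥ 1, and G has the edge 0–2. The upper and lower bounds meet at 1, so that is the treewidth.

Treewidth 1.
Bags: B1 = {0, 2}  B2 = {0, 4}  B3 = {0, 3}  B4 = {0, 1}
Tree: B1–B2, B2–B3, B2–B4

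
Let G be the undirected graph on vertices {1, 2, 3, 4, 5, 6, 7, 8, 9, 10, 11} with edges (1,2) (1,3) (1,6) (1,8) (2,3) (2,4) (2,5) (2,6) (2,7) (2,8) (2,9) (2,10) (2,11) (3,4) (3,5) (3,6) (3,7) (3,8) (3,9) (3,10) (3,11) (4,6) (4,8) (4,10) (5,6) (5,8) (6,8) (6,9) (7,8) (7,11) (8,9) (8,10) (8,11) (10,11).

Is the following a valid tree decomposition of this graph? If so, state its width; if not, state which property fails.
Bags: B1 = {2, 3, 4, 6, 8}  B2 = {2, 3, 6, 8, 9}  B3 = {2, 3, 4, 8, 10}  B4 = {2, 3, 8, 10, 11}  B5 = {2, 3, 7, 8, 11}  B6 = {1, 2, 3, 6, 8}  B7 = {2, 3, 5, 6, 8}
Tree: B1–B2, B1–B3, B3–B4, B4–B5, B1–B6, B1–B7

Yes; width 4.

Vertex coverage: the bags together contain {1, 2, 3, 4, 5, 6, 7, 8, 9, 10, 11}, the full vertex set. Edge coverage: each edge of G has both endpoints in at least one bag. Running intersection: for every vertex, the bags containing it form a connected subtree. All three properties hold, so this is a valid tree decomposition of width max|bag| − 1 = 4, and hence tw(G) ≤ 4.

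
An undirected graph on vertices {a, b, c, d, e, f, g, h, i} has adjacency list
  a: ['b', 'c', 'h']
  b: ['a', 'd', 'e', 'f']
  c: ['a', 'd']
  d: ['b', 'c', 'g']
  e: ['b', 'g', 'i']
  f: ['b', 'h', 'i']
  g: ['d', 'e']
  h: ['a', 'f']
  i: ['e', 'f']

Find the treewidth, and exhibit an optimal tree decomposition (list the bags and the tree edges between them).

Every bag has size at most 4, so the width is 4 − 1 = 3 and tw(G) ≤ 3. For the lower bound: the 4 vertex sets {f,h,i}, {e}, {b}, {a,c,d,g} are disjoint, each induces a connected subgraph, and every pair is joined by at least one edge of G. Contracting each set to a single vertex therefore yields K_{4} as a minor, and since treewidth is minor-monotone, tw(G) ≥ tw(K_{4}) = 3. The upper and lower bounds meet at 3, so that is the treewidth.

Treewidth 3.
One such decomposition:
Bags: B1 = {e, f, h, i}  B2 = {b, e, f, h}  B3 = {a, b, e, h}  B4 = {a, b, e, g}  B5 = {a, b, d, g}  B6 = {a, c, d, g}
Tree: B1–B2, B2–B3, B3–B4, B4–B5, B5–B6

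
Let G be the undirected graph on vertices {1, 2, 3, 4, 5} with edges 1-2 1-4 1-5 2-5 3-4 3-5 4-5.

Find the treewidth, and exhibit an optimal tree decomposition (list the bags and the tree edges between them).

Each bag holds 3 vertices, so the decomposition has width 2, which upper-bounds the treewidth. On the other hand G contains the 3-clique {1, 2, 5}. A clique must lie in a single bag of any decomposition, so no decomposition can have width below 2. The upper and lower bounds meet at 2, so that is the treewidth.

Treewidth 2.
One such decomposition:
Bags: B1 = {1, 4, 5}  B2 = {3, 4, 5}  B3 = {1, 2, 5}
Tree: B1–B2, B1–B3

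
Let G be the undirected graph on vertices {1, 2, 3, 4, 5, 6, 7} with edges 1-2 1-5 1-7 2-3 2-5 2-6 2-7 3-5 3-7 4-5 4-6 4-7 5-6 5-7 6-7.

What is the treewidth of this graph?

3

A width-3 tree decomposition is:
Bags: B1 = {2, 5, 6, 7}  B2 = {4, 5, 6, 7}  B3 = {2, 3, 5, 7}  B4 = {1, 2, 5, 7}
Tree: B1–B2, B1–B3, B1–B4
Each bag holds 4 vertices, so the decomposition has width 3, which upper-bounds the treewidth. Conversely, {1, 2, 5, 7} is a clique of size 4, and the vertices of any clique must share a bag in every tree decomposition; so some bag has ≥ 4 vertices and tw(G) ≥ 3. Hence tw(G) = 3 exactly.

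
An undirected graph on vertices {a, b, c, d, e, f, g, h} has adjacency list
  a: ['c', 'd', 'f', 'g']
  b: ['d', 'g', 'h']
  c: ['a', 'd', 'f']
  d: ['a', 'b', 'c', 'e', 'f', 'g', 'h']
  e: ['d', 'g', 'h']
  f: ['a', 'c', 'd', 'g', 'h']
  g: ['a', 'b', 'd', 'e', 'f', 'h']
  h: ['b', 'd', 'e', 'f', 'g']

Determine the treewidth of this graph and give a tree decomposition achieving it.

Treewidth 3.
One such decomposition:
Bags: B1 = {d, f, g, h}  B2 = {b, d, g, h}  B3 = {d, e, g, h}  B4 = {a, d, f, g}  B5 = {a, c, d, f}
Tree: B1–B2, B1–B3, B1–B4, B4–B5

Every bag has size at most 4, so the width is 4 − 1 = 3 and tw(G) ≤ 3. On the other hand G contains the 4-clique {d, e, g, h}. A clique must lie in a single bag of any decomposition, so no decomposition can have width below 3. Therefore the treewidth is 3.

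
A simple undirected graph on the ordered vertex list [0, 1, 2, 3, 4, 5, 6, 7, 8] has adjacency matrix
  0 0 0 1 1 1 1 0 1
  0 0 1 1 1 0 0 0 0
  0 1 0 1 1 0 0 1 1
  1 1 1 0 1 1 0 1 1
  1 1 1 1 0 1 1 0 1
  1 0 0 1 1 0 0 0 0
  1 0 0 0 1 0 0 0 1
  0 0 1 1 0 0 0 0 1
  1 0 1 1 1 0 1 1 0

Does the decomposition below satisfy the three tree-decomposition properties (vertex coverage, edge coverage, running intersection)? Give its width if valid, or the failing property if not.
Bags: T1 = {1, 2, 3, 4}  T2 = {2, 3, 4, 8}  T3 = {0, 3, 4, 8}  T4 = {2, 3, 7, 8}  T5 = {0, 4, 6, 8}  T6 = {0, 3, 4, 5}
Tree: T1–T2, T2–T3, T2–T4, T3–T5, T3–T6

Checking the three conditions: (i) the bags cover all of {0, 1, 2, 3, 4, 5, 6, 7, 8}; (ii) for each edge, some bag contains both endpoints; (iii) the bags containing any fixed vertex form a subtree. All hold, so the decomposition is valid with width 4 − 1 = 3.

Yes; width 3.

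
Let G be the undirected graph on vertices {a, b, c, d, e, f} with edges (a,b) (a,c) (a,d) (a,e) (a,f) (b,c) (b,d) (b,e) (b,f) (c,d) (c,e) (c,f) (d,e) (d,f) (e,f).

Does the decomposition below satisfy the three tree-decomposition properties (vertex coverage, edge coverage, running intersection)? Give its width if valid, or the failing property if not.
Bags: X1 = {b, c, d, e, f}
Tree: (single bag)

No — vertex a appears in no bag.

A tree decomposition must satisfy three properties: every vertex lies in some bag; for every edge, both endpoints lie together in some bag; and for every vertex, the bags containing it form a connected subtree. Here vertex a appears in no bag, so the decomposition is invalid.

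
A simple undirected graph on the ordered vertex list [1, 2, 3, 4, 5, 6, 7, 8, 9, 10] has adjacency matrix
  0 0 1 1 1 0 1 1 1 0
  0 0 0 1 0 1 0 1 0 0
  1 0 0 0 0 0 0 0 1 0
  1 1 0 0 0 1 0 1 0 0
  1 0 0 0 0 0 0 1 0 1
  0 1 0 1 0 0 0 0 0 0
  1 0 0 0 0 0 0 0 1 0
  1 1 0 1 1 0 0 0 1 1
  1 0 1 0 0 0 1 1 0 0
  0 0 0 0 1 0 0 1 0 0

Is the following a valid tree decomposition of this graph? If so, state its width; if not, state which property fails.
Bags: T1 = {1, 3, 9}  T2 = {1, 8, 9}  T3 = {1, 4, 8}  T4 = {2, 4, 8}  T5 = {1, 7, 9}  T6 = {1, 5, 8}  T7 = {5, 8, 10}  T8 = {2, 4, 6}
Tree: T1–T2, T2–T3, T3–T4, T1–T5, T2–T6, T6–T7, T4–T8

Every vertex of G appears in some bag (union = {1, 2, 3, 4, 5, 6, 7, 8, 9, 10}); every edge is covered by a bag; and for each vertex v the set of bags containing v is connected in the bag tree. The decomposition is therefore valid. The largest bag has 3 vertices, so the width is 2.

Yes; width 2.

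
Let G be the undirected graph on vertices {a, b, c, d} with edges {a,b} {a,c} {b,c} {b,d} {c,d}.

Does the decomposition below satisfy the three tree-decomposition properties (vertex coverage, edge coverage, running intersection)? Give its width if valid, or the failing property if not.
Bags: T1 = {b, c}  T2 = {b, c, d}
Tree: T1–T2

No — vertex a appears in no bag.

A tree decomposition must satisfy three properties: every vertex lies in some bag; for every edge, both endpoints lie together in some bag; and for every vertex, the bags containing it form a connected subtree. Here vertex a appears in no bag, so the decomposition is invalid.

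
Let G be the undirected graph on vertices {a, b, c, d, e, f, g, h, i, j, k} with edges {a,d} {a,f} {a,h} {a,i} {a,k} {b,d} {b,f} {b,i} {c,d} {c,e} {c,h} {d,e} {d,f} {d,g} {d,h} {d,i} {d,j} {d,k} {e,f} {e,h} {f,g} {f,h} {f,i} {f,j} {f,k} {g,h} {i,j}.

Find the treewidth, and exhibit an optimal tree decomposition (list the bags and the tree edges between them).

Each bag holds 4 vertices, so the decomposition has width 3, which upper-bounds the treewidth. For the lower bound, the 4 vertices {c, d, e, h} are pairwise adjacent, and any tree decomposition puts a clique entirely inside one bag — forcing width ≥ 3. The upper and lower bounds meet at 3, so that is the treewidth.

Treewidth 3.
One optimal decomposition is:
Bags: B1 = {a, d, f, h}  B2 = {a, d, f, i}  B3 = {d, f, g, h}  B4 = {b, d, f, i}  B5 = {d, e, f, h}  B6 = {a, d, f, k}  B7 = {d, f, i, j}  B8 = {c, d, e, h}
Tree: B1–B2, B1–B3, B2–B4, B1–B5, B2–B6, B4–B7, B5–B8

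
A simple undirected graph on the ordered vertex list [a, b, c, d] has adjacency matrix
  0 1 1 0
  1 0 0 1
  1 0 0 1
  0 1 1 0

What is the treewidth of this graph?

A width-2 tree decomposition is:
Bags: B1 = {b, c, d}  B2 = {a, b, c}
Tree: B1–B2
Every bag has size at most 3, so the width is 3 − 1 = 2 and tw(G) ≤ 2. Since c–d–b–a–c is a cycle in G, G is not acyclic. Forests are exactly the graphs of treewidth ≤ 1, so tw(G) ≥ 2. Hence tw(G) = 2 exactly.

2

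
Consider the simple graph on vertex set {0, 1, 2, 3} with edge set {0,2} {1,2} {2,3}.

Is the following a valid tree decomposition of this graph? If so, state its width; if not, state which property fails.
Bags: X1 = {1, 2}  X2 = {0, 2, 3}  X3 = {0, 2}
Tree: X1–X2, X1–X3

A tree decomposition must satisfy three properties: every vertex lies in some bag; for every edge, both endpoints lie together in some bag; and for every vertex, the bags containing it form a connected subtree. Here bags containing vertex 0 are not connected in the tree, so the decomposition is invalid.

No — bags containing vertex 0 are not connected in the tree.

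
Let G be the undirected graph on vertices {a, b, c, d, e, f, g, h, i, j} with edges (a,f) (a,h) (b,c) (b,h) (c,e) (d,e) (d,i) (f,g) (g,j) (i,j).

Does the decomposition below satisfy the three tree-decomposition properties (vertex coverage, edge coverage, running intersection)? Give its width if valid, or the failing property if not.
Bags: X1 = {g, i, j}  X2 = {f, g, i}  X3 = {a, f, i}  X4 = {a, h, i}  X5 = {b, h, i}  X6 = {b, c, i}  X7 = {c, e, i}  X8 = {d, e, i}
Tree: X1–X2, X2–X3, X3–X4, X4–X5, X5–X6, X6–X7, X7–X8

Yes; width 2.

Checking the three conditions: (i) the bags cover all of {a, b, c, d, e, f, g, h, i, j}; (ii) for each edge, some bag contains both endpoints; (iii) the bags containing any fixed vertex form a subtree. All hold, so the decomposition is valid with width 3 − 1 = 2.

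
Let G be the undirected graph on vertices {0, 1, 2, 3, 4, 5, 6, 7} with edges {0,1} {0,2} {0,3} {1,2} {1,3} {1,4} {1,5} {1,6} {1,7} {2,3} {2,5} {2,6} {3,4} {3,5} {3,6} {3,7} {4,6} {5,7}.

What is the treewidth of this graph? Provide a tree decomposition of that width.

Each bag holds 4 vertices, so the decomposition has width 3, which upper-bounds the treewidth. For the lower bound, the 4 vertices {0, 1, 2, 3} are pairwise adjacent, and any tree decomposition puts a clique entirely inside one bag — forcing width ≥ 3. The upper and lower bounds meet at 3, so that is the treewidth.

Treewidth 3.
One such decomposition:
Bags: B1 = {1, 2, 3, 5}  B2 = {1, 2, 3, 6}  B3 = {1, 3, 5, 7}  B4 = {1, 3, 4, 6}  B5 = {0, 1, 2, 3}
Tree: B1–B2, B1–B3, B2–B4, B1–B5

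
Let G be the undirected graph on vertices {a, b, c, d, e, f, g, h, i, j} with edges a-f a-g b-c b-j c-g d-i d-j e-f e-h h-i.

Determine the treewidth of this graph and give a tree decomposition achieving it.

Treewidth 2.
One optimal decomposition is:
Bags: B1 = {a, f, g}  B2 = {c, f, g}  B3 = {b, c, f}  B4 = {b, f, j}  B5 = {d, f, j}  B6 = {d, f, i}  B7 = {f, h, i}  B8 = {e, f, h}
Tree: B1–B2, B2–B3, B3–B4, B4–B5, B5–B6, B6–B7, B7–B8

The largest bag has 3 vertices, giving width 2; this decomposition certifies tw(G) ≤ 2. The edges f–a–g–c–b–j–d–i–h–e–f form a cycle, so G is not a tree and its treewidth is at least 2. Combining the bounds, tw(G) = 2.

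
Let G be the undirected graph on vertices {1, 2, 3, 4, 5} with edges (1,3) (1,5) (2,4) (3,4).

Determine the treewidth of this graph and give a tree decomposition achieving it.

Every bag has size at most 2, so the width is 2 − 1 = 1 and tw(G) ≤ 1. Since G has at least one edge (e.g. 5–1), it is not an edgeless graph, so tw(G) ≥ 1. The upper and lower bounds meet at 1, so that is the treewidth.

Treewidth 1.
One optimal decomposition is:
Bags: B1 = {1, 5}  B2 = {1, 3}  B3 = {3, 4}  B4 = {2, 4}
Tree: B1–B2, B2–B3, B3–B4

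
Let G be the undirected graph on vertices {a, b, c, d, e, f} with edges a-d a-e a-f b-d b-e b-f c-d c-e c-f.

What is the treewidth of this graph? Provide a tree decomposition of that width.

Treewidth 3.
One optimal decomposition is:
Bags: B1 = {a, b, c, f}  B2 = {a, b, c, d}  B3 = {a, b, c, e}
Tree: B1–B2, B2–B3

Every bag has size at most 4, so the width is 4 − 1 = 3 and tw(G) ≤ 3. For the lower bound: the 4 vertex sets {b,f}, {a,d}, {c}, {e} are disjoint, each induces a connected subgraph, and every pair is joined by at least one edge of G. Contracting each set to a single vertex therefore yields K_{4} as a minor, and since treewidth is minor-monotone, tw(G) ≥ tw(K_{4}) = 3. Combining the bounds, tw(G) = 3.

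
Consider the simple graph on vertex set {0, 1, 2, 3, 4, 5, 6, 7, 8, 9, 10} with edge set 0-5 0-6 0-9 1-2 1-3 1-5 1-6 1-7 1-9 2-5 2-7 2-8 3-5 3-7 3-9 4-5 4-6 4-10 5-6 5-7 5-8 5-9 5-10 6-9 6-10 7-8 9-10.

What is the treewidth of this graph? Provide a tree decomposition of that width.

The largest bag has 4 vertices, giving width 3; this decomposition certifies tw(G) ≤ 3. For the lower bound, the 4 vertices {0, 5, 6, 9} are pairwise adjacent, and any tree decomposition puts a clique entirely inside one bag — forcing width ≥ 3. Combining the bounds, tw(G) = 3.

Treewidth 3.
One optimal decomposition is:
Bags: B1 = {5, 6, 9, 10}  B2 = {1, 5, 6, 9}  B3 = {1, 3, 5, 9}  B4 = {1, 3, 5, 7}  B5 = {1, 2, 5, 7}  B6 = {0, 5, 6, 9}  B7 = {2, 5, 7, 8}  B8 = {4, 5, 6, 10}
Tree: B1–B2, B2–B3, B3–B4, B4–B5, B1–B6, B5–B7, B1–B8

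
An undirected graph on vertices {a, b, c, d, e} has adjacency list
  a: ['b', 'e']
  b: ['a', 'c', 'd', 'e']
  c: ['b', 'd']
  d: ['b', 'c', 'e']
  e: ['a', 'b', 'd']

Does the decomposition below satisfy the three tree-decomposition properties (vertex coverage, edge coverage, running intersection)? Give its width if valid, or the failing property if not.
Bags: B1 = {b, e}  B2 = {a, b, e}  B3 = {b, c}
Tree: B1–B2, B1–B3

No — vertex d appears in no bag.

A tree decomposition must satisfy three properties: every vertex lies in some bag; for every edge, both endpoints lie together in some bag; and for every vertex, the bags containing it form a connected subtree. Here vertex d appears in no bag, so the decomposition is invalid.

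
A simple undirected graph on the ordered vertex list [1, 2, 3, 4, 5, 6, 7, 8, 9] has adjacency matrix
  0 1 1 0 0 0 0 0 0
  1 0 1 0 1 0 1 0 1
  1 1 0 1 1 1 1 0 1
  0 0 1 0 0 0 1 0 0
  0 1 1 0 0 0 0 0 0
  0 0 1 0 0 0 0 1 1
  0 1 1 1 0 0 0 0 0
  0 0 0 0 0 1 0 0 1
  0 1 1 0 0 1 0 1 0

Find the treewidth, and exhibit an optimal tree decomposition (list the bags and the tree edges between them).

Each bag holds 3 vertices, so the decomposition has width 2, which upper-bounds the treewidth. For the lower bound, the 3 vertices {6, 8, 9} are pairwise adjacent, and any tree decomposition puts a clique entirely inside one bag — forcing width ≥ 2. Combining the bounds, tw(G) = 2.

Treewidth 2.
One such decomposition:
Bags: B1 = {1, 2, 3}  B2 = {2, 3, 7}  B3 = {3, 4, 7}  B4 = {2, 3, 9}  B5 = {3, 6, 9}  B6 = {2, 3, 5}  B7 = {6, 8, 9}
Tree: B1–B2, B2–B3, B1–B4, B4–B5, B1–B6, B5–B7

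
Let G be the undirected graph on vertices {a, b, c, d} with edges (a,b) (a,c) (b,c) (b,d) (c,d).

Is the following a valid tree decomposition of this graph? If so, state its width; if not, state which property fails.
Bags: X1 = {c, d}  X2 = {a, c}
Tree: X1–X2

A tree decomposition must satisfy three properties: every vertex lies in some bag; for every edge, both endpoints lie together in some bag; and for every vertex, the bags containing it form a connected subtree. Here vertex b appears in no bag, so the decomposition is invalid.

No — vertex b appears in no bag.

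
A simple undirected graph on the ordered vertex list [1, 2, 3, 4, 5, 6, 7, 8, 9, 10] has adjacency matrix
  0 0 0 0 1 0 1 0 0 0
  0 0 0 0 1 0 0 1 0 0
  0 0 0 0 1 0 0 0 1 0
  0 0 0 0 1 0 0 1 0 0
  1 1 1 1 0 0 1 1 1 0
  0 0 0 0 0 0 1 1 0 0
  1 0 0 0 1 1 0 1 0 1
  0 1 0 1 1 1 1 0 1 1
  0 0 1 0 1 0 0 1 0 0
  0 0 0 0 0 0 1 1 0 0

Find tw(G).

2

A width-2 tree decomposition is:
Bags: B1 = {5, 8, 9}  B2 = {5, 7, 8}  B3 = {2, 5, 8}  B4 = {6, 7, 8}  B5 = {4, 5, 8}  B6 = {7, 8, 10}  B7 = {3, 5, 9}  B8 = {1, 5, 7}
Tree: B1–B2, B2–B3, B2–B4, B3–B5, B4–B6, B1–B7, B2–B8
The largest bag has 3 vertices, giving width 2; this decomposition certifies tw(G) ≤ 2. Conversely, {7, 8, 10} is a clique of size 3, and the vertices of any clique must share a bag in every tree decomposition; so some bag has ≥ 3 vertices and tw(G) ≥ 2. The upper and lower bounds meet at 2, so that is the treewidth.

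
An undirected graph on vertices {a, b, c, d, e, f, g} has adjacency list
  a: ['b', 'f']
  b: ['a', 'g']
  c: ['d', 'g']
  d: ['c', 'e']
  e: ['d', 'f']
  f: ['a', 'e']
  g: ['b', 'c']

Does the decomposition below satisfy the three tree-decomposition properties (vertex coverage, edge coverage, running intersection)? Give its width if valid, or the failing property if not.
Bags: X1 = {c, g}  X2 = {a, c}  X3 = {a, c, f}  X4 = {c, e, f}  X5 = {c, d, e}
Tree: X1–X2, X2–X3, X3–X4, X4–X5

A tree decomposition must satisfy three properties: every vertex lies in some bag; for every edge, both endpoints lie together in some bag; and for every vertex, the bags containing it form a connected subtree. Here vertex b appears in no bag, so the decomposition is invalid.

No — vertex b appears in no bag.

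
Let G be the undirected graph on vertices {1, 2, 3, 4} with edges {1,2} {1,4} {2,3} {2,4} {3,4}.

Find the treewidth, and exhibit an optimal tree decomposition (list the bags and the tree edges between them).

Every bag has size at most 3, so the width is 3 − 1 = 2 and tw(G) ≤ 2. Conversely, {1, 2, 4} is a clique of size 3, and the vertices of any clique must share a bag in every tree decomposition; so some bag has ≥ 3 vertices and tw(G) ≥ 2. The upper and lower bounds meet at 2, so that is the treewidth.

Treewidth 2.
One optimal decomposition is:
Bags: B1 = {1, 2, 4}  B2 = {2, 3, 4}
Tree: B1–B2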